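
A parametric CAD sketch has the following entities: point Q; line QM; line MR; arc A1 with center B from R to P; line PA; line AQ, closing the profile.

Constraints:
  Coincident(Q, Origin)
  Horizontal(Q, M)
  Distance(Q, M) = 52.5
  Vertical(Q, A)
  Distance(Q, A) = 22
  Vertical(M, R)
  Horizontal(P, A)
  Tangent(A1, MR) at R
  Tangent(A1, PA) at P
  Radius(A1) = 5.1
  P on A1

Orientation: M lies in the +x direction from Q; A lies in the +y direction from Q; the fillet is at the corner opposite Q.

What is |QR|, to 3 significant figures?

55.2

Q is at the origin; Q and M share the same y with |QM| = 52.5 and M on the +x side, so M = (52.5, 0.00). QA is vertical with |QA| = 22.0 and A on the +y side, so A = (0.00, 22.0). The virtual corner opposite Q is at (52.5, 22.0). The tangent condition forces BR to be normal to MR and the tangent condition forces BP to be normal to PA, with radius 5.1, so the center B sits 5.1 in from both sides at B = (47.4, 16.9). That places the tangent points at R = (52.5, 16.9) on MR and P = (47.4, 22.0) on PA. Then |QR| = |R − Q| = 55.2.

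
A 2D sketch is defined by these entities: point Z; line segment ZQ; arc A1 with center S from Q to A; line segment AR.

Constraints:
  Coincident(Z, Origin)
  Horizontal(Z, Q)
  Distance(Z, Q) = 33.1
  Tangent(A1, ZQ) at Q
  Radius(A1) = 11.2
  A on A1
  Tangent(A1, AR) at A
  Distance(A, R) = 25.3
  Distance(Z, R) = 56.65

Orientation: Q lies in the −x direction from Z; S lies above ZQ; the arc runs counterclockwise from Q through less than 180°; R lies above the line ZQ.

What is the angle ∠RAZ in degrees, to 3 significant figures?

172°

Z is at the origin; ZQ is horizontal with |ZQ| = 33.1 and Q on the −x side, so Q = (-33.1, 0.00). A1 meets ZQ tangentially, so SQ is at right angles to ZQ, so S = Q + (0, 11.2) = (-33.1, 11.2). Since SA ⟂ AR (tangency), |SR| = √(11.2² + 25.3²) = 27.7 regardless of where A sits on A1. So R lies on both circle(Z, 56.65) and circle(S, 27.7); the above-ZQ intersection is R = (-42.8, 37.1). A is the foot of the tangent from R: A = (-25.1, 19.0).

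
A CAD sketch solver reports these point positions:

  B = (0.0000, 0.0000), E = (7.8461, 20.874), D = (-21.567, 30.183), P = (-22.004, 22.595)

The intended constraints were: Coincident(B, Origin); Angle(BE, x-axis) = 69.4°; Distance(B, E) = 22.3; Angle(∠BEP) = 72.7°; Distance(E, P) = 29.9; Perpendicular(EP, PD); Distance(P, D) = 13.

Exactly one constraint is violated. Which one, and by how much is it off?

Distance(P, D) = 13 — off by 5.40.

B = (0.00, 0.00) ✓; BE at 69.40° ✓; |BE| = 22.30 ✓; ∠BEP = 72.70° ✓; |EP| = 29.90 ✓; ∠(EP, PD) = 90.00° ✓; |PD| = 7.601 ✗.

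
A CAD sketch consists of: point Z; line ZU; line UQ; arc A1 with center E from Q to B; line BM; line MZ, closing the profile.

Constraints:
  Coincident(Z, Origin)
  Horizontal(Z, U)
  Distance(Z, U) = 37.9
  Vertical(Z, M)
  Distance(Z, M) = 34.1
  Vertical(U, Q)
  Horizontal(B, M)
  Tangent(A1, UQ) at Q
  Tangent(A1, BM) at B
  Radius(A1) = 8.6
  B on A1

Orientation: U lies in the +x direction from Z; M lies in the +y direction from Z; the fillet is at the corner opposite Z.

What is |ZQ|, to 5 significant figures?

45.680

Z is at the origin; Z and U share the same y with |ZU| = 37.9 and U on the +x side, so U = (37.900, 0.0000). Z and M share the same x with |ZM| = 34.1 and M on the +y side, so M = (0.0000, 34.100). The virtual corner opposite Z is at (37.900, 34.100). Tangency of A1 to UQ means the radius EQ is perpendicular to UQ and since A1 is tangent to BM there, EB ⟂ BM, with radius 8.6, so the center E sits 8.6 in from both sides at E = (29.300, 25.500). That places the tangent points at Q = (37.900, 25.500) on UQ and B = (29.300, 34.100) on BM. Then |ZQ| = |Q − Z| = 45.680.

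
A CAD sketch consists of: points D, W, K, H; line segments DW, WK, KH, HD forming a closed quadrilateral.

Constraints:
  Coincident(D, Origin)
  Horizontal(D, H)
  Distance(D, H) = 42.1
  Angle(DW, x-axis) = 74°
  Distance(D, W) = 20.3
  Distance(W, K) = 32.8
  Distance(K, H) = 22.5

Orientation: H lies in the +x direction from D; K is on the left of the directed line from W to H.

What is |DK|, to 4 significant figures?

44.25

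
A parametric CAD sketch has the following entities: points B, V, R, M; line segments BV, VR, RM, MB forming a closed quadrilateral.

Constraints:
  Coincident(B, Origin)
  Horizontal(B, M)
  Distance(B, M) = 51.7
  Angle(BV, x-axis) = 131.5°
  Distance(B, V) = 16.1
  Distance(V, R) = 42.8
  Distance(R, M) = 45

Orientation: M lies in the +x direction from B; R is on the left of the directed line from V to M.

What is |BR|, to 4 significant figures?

43.74

Checks: |VR| = 42.80 ✓; |RM| = 45.00 ✓.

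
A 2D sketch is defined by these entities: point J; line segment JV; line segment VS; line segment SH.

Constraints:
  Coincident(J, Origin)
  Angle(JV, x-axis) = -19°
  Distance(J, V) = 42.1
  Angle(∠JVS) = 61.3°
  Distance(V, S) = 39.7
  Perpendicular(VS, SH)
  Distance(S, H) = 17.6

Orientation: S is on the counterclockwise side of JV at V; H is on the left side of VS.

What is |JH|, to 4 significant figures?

27.44

J is at the origin; JV runs at -19.0° with length 42.1, so V = 42.1·(cos -19.0°, sin -19.0°) = (39.81, -13.71). ∠JVS = 61.3°, so VS runs at -19.0° + (180° − 61.3°) = 99.70° from the x-axis; with |VS| = 39.7, S = V + 39.7·(cos 99.70°, sin 99.70°) = (33.12, 25.43). The perpendicularity gives SH at right angles to VS; with |SH| = 17.6 on the left of VS, H = S + 17.6·(-0.9857, -0.1685) = (15.77, 22.46). Then |JH| = |H − J| = 27.44.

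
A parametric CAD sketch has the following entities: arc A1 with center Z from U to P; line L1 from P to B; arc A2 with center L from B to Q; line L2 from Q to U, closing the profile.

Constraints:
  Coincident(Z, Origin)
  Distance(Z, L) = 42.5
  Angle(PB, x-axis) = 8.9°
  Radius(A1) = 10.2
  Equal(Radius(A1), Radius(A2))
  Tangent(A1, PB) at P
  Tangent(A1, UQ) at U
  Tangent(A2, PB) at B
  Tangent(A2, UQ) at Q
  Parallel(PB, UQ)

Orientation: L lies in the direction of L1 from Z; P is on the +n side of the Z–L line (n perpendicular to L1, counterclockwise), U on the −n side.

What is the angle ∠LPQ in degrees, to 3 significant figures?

12.1°

The slot axis is L1's direction at 8.9°, so u = (cos 8.9°, sin 8.9°) = (0.988, 0.155) and n = (−sin 8.9°, cos 8.9°) = (-0.155, 0.988). Z is at the origin and L lies 42.5 along u from Z, so L = 42.5·u = (42.0, 6.58). Tangency of A1 to both parallel lines with radius 10.2 puts P and U at Z ± 10.2·n: P = (-1.58, 10.1), U = (1.58, -10.1). Equal radii place B and Q the same way about L: B = L + 10.2·n = (40.4, 16.7), Q = L − 10.2·n = (43.6, -3.50). Then cos ∠LPQ = PL·PQ / (|PL||PQ|), giving 12.1°.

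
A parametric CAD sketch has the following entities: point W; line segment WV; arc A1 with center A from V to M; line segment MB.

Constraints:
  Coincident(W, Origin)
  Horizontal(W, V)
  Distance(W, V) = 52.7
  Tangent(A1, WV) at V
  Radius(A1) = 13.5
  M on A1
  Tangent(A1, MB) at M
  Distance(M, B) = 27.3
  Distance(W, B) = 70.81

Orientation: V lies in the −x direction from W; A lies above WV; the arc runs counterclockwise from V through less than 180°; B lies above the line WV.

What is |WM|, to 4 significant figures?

46.10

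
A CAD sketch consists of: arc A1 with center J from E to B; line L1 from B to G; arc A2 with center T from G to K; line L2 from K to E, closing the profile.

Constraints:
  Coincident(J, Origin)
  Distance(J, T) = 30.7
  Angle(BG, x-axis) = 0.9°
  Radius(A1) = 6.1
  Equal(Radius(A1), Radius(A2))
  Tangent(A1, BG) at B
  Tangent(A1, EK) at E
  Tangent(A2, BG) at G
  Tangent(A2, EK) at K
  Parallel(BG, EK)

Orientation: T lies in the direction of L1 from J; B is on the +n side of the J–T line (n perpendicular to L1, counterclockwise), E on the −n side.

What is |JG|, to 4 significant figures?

31.30

Tangency of A1 to both parallel lines with radius 6.1 puts B and E at J ± 6.1·n: B = (-0.09581, 6.099), E = (0.09581, -6.099). Equal radii place G and K the same way about T: G = T + 6.1·n = (30.60, 6.581), K = T − 6.1·n = (30.79, -5.617). Then |JG| = |G − J| = 31.30.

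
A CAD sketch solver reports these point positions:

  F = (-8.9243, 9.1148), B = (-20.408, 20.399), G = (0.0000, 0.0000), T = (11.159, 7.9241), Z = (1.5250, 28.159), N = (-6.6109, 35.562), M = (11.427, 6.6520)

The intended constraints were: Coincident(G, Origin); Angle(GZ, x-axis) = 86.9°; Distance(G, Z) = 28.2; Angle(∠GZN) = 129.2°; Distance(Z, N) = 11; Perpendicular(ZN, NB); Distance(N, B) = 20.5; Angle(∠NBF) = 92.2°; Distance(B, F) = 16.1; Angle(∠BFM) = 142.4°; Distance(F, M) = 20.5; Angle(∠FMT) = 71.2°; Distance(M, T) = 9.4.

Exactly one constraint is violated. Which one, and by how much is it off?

Distance(M, T) = 9.4 — off by 8.10.

G = (0.00, 0.00) ✓; GZ at 86.90° ✓; |GZ| = 28.20 ✓; ∠GZN = 129.2° ✓; |ZN| = 11.00 ✓; ∠(ZN, NB) = 90.00° ✓; |NB| = 20.50 ✓; ∠NBF = 92.20° ✓; |BF| = 16.10 ✓; ∠BFM = 142.4° ✓; |FM| = 20.50 ✓; ∠FMT = 71.20° ✓; |MT| = 1.300 ✗.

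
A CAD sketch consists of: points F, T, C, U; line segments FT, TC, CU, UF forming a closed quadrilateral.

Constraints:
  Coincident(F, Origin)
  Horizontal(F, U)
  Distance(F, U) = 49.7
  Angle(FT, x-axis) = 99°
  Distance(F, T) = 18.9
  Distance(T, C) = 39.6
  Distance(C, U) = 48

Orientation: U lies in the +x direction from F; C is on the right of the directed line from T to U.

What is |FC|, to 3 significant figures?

20.8

F is at the origin; FU is horizontal with |FU| = 49.7 and U in +x, so U = (49.7, 0). FT runs at 99.0° with |FT| = 18.9, so T = (-2.96, 18.7). C is determined by |TC| = 39.6 and |CU| = 48.0 together: it lies at the intersection of circle(T, 39.6) and circle(U, 48.0). With |TU| = 55.9, the foot of the radical line on TU is 21.3 from T and the perpendicular offset is √(39.6² − 21.3²) = 33.4. Taking the right-of-TU solution: C = (6.02, -19.9).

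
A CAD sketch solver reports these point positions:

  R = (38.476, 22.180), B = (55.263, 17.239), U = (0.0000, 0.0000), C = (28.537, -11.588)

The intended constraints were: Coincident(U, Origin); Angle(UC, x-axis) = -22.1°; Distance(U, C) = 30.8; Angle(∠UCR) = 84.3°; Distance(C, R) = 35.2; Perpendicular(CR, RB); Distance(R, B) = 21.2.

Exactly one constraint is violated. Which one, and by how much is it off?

Distance(R, B) = 21.2 — off by 3.70.

U = (0.00, 0.00) ✓; UC at -22.10° ✓; |UC| = 30.80 ✓; ∠UCR = 84.30° ✓; |CR| = 35.20 ✓; ∠(CR, RB) = 90.00° ✓; |RB| = 17.50 ✗.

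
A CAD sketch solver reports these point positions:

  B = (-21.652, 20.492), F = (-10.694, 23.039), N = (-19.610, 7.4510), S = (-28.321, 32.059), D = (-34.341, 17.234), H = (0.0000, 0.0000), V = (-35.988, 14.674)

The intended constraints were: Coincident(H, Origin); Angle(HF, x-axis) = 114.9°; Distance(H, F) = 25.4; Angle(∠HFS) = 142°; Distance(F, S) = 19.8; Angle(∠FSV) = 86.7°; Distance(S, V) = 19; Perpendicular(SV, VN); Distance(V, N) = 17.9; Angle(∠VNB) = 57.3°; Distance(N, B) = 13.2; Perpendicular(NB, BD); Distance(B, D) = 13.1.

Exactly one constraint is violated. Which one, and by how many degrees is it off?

Perpendicular(NB, BD) — off by 5.50°.

H = (0.00, 0.00) ✓; HF at 114.9° ✓; |HF| = 25.40 ✓; ∠HFS = 142.0° ✓; |FS| = 19.80 ✓; ∠FSV = 86.70° ✓; |SV| = 19.00 ✓; ∠(SV, VN) = 90.00° ✓; |VN| = 17.90 ✓; ∠VNB = 57.30° ✓; |NB| = 13.20 ✓; ∠(NB, BD) = 95.50° ✗; |BD| = 13.10 ✓.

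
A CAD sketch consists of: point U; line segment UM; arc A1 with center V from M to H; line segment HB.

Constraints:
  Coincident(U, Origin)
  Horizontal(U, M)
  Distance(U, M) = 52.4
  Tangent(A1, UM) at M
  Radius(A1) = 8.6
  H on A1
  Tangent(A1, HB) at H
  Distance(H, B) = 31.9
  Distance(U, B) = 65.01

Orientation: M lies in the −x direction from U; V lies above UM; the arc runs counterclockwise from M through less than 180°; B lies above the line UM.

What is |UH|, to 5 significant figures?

45.130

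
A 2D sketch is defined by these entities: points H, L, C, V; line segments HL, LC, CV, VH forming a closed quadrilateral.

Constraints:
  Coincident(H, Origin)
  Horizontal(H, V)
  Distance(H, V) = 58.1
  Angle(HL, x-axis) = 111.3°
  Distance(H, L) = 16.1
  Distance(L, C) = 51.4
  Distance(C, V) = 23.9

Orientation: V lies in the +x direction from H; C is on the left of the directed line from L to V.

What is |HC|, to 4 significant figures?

49.58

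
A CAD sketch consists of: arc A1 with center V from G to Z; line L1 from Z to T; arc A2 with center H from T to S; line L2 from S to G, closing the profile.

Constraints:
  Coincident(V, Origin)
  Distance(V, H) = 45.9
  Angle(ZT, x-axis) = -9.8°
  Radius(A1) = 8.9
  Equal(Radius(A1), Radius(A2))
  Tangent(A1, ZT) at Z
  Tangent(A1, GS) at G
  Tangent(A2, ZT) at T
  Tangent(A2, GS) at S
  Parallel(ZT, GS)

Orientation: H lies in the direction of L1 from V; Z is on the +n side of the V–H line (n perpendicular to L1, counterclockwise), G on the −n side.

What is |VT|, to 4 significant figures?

46.75

The slot axis is L1's direction at -9.8°, so u = (cos -9.8°, sin -9.8°) = (0.9854, -0.1702) and n = (−sin -9.8°, cos -9.8°) = (0.1702, 0.9854). V is at the origin and H lies 45.9 along u from V, so H = 45.9·u = (45.23, -7.813). Tangency of A1 to both parallel lines with radius 8.9 puts Z and G at V ± 8.9·n: Z = (1.515, 8.770), G = (-1.515, -8.770). Equal radii place T and S the same way about H: T = H + 8.9·n = (46.75, 0.9575), S = H − 8.9·n = (43.72, -16.58). Then |VT| = |T − V| = 46.75.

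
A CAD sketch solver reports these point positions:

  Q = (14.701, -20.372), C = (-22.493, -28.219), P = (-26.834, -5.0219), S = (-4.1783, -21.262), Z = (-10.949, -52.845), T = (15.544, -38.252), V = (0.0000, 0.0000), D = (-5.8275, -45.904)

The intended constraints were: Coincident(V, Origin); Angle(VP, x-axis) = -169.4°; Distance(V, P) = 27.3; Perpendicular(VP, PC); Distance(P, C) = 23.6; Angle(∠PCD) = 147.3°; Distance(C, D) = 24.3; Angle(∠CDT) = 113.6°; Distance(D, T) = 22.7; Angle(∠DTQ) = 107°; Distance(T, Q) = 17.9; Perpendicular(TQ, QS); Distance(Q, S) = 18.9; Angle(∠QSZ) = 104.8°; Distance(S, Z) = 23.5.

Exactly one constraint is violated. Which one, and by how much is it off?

Distance(S, Z) = 23.5 — off by 8.80.

V = (0.00, 0.00) ✓; VP at -169.4° ✓; |VP| = 27.30 ✓; ∠(VP, PC) = 90.00° ✓; |PC| = 23.60 ✓; ∠PCD = 147.3° ✓; |CD| = 24.30 ✓; ∠CDT = 113.6° ✓; |DT| = 22.70 ✓; ∠DTQ = 107.0° ✓; |TQ| = 17.90 ✓; ∠(TQ, QS) = 90.00° ✓; |QS| = 18.90 ✓; ∠QSZ = 104.8° ✓; |SZ| = 32.30 ✗.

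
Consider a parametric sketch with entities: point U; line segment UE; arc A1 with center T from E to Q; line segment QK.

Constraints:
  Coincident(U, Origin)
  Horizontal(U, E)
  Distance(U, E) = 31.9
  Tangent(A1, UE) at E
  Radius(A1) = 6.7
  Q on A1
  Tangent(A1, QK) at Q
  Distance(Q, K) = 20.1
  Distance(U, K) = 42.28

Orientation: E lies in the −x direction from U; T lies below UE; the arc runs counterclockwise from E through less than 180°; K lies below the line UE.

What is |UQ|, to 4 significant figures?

39.26

U is at the origin; U and E share the same y with |UE| = 31.9 and E on the −x side, so E = (-31.90, 0.000). Tangency of A1 to UE means the radius TE is perpendicular to UE, so T = E + (0, -6.7) = (-31.90, -6.700). Since TQ ⟂ QK (tangency), |TK| = √(6.7² + 20.1²) = 21.19 regardless of where Q sits on A1. So K lies on both circle(U, 42.28) and circle(T, 21.19); the below-UE intersection is K = (-31.78, -27.89). Q is the foot of the tangent from K: Q = (-38.24, -8.855).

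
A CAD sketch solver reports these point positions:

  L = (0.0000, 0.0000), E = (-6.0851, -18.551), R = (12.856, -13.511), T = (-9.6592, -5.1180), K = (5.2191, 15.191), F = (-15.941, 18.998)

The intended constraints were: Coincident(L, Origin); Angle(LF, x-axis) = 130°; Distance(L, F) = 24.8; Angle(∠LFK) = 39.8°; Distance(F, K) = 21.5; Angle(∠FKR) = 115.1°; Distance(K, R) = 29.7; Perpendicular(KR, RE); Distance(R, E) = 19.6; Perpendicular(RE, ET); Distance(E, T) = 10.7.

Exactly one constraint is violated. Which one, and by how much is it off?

Distance(E, T) = 10.7 — off by 3.20.

L = (0.00, 0.00) ✓; LF at 130.0° ✓; |LF| = 24.80 ✓; ∠LFK = 39.80° ✓; |FK| = 21.50 ✓; ∠FKR = 115.1° ✓; |KR| = 29.70 ✓; ∠(KR, RE) = 90.00° ✓; |RE| = 19.60 ✓; ∠(RE, ET) = 90.00° ✓; |ET| = 13.90 ✗.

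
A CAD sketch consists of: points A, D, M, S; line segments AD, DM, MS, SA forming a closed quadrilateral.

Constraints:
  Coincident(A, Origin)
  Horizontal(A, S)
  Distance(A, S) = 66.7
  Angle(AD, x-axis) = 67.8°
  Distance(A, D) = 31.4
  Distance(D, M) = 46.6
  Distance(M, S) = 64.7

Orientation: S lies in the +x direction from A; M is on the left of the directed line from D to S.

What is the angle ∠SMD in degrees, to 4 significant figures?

65.45°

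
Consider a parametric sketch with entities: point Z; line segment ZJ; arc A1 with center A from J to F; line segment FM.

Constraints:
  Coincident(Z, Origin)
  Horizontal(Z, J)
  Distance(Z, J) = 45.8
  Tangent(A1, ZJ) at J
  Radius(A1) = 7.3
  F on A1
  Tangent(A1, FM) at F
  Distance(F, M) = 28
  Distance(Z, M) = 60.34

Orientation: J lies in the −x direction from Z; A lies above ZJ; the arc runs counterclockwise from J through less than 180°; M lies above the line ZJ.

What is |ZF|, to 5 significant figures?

40.127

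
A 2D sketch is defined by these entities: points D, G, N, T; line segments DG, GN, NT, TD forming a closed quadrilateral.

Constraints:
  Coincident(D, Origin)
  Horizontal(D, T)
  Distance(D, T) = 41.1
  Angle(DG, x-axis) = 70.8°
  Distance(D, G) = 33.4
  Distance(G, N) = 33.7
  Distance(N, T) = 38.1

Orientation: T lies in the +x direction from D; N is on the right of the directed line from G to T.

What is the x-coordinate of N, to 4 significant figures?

3.019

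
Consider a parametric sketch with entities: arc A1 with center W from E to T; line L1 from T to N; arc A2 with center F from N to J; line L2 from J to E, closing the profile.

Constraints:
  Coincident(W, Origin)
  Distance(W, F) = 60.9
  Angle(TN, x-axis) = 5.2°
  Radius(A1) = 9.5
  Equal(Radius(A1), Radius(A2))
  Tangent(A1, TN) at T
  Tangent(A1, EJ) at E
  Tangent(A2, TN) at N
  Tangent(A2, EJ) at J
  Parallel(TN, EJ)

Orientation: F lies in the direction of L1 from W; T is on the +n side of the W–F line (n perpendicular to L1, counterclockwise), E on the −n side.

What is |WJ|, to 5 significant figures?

61.637

The slot axis is L1's direction at 5.2°, so u = (cos 5.2°, sin 5.2°) = (0.99588, 0.090633) and n = (−sin 5.2°, cos 5.2°) = (-0.090633, 0.99588). W is at the origin and F lies 60.9 along u from W, so F = 60.9·u = (60.649, 5.5195). Tangency of A1 to both parallel lines with radius 9.5 puts T and E at W ± 9.5·n: T = (-0.86101, 9.4609), E = (0.86101, -9.4609). Equal radii place N and J the same way about F: N = F + 9.5·n = (59.788, 14.980), J = F − 9.5·n = (61.510, -3.9414). Then |WJ| = |J − W| = 61.637.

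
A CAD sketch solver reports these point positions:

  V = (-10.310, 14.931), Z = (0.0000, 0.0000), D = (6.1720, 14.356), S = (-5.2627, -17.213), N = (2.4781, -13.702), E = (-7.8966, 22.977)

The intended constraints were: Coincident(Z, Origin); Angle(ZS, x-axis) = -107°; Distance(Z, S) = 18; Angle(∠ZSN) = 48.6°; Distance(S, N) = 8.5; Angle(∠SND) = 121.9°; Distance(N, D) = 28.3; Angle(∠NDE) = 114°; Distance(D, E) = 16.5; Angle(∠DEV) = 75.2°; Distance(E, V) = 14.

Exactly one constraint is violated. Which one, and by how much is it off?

Distance(E, V) = 14 — off by 5.60.

Z = (0.00, 0.00) ✓; ZS at -107.0° ✓; |ZS| = 18.00 ✓; ∠ZSN = 48.60° ✓; |SN| = 8.500 ✓; ∠SND = 121.9° ✓; |ND| = 28.30 ✓; ∠NDE = 114.0° ✓; |DE| = 16.50 ✓; ∠DEV = 75.20° ✓; |EV| = 8.400 ✗.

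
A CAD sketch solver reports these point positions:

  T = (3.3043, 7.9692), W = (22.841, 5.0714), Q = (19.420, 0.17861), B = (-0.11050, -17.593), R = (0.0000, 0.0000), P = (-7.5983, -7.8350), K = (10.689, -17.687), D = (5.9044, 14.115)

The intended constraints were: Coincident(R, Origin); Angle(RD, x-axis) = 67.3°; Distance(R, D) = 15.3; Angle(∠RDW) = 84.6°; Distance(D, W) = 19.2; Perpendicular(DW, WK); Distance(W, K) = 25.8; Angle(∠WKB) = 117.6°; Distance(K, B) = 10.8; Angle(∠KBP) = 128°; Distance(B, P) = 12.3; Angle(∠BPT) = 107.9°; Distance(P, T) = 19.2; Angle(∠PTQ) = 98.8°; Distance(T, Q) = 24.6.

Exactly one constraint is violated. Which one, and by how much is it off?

Distance(T, Q) = 24.6 — off by 6.70.

R = (0.00, 0.00) ✓; RD at 67.30° ✓; |RD| = 15.30 ✓; ∠RDW = 84.60° ✓; |DW| = 19.20 ✓; ∠(DW, WK) = 90.00° ✓; |WK| = 25.80 ✓; ∠WKB = 117.6° ✓; |KB| = 10.80 ✓; ∠KBP = 128.0° ✓; |BP| = 12.30 ✓; ∠BPT = 107.9° ✓; |PT| = 19.20 ✓; ∠PTQ = 98.80° ✓; |TQ| = 17.90 ✗.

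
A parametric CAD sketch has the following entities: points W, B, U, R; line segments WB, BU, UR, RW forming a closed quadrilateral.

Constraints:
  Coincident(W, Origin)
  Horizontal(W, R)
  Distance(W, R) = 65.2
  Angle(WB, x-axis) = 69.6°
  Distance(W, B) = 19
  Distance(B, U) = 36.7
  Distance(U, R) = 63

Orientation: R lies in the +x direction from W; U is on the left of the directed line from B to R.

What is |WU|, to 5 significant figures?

55.468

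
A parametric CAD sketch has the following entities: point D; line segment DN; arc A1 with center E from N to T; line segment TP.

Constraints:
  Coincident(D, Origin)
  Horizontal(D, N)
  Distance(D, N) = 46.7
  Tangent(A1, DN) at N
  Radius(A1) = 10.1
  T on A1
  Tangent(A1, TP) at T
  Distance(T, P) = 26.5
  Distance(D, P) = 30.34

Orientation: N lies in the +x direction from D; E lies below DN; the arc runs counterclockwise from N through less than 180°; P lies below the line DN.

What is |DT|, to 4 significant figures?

39.60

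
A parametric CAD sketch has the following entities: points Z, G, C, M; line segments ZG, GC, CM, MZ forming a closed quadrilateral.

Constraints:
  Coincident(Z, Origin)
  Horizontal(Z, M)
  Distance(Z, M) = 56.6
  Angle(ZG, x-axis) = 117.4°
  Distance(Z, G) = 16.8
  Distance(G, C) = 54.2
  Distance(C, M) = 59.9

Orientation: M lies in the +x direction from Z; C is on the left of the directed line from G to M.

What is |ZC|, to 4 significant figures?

61.58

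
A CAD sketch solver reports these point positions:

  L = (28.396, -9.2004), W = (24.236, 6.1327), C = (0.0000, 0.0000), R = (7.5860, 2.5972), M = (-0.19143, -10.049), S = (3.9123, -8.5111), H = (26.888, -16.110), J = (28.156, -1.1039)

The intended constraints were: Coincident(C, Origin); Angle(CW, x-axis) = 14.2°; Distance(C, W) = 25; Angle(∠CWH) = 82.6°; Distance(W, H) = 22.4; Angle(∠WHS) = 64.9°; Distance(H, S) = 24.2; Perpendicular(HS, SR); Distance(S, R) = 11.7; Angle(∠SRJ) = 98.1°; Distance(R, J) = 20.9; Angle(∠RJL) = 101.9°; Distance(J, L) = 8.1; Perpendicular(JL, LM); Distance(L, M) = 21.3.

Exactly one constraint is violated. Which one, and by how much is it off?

Distance(L, M) = 21.3 — off by 7.30.

C = (0.00, 0.00) ✓; CW at 14.20° ✓; |CW| = 25.00 ✓; ∠CWH = 82.60° ✓; |WH| = 22.40 ✓; ∠WHS = 64.90° ✓; |HS| = 24.20 ✓; ∠(HS, SR) = 90.00° ✓; |SR| = 11.70 ✓; ∠SRJ = 98.10° ✓; |RJ| = 20.90 ✓; ∠RJL = 101.9° ✓; |JL| = 8.100 ✓; ∠(JL, LM) = 90.00° ✓; |LM| = 28.60 ✗.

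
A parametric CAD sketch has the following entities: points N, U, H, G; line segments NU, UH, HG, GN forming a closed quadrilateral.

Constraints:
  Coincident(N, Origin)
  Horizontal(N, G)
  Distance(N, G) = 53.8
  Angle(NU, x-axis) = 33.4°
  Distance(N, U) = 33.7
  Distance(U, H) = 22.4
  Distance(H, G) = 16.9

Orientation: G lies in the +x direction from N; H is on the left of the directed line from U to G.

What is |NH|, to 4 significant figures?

53.10

Checks: N.y = 0.00, G.y = 0.00 ✓; |UH| = 22.40 ✓; |HG| = 16.90 ✓.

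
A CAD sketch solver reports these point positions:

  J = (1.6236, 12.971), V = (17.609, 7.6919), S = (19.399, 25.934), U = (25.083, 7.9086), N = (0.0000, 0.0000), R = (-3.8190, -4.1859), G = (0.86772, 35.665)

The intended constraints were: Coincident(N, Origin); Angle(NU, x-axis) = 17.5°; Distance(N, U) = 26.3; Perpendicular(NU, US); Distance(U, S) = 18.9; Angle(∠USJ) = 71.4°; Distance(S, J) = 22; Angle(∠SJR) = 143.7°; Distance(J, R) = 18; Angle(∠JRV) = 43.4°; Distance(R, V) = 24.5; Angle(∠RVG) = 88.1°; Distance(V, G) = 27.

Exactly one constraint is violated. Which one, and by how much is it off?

Distance(V, G) = 27 — off by 5.60.

N = (0.00, 0.00) ✓; NU at 17.50° ✓; |NU| = 26.30 ✓; ∠(NU, US) = 90.00° ✓; |US| = 18.90 ✓; ∠USJ = 71.40° ✓; |SJ| = 22.00 ✓; ∠SJR = 143.7° ✓; |JR| = 18.00 ✓; ∠JRV = 43.40° ✓; |RV| = 24.50 ✓; ∠RVG = 88.10° ✓; |VG| = 32.60 ✗.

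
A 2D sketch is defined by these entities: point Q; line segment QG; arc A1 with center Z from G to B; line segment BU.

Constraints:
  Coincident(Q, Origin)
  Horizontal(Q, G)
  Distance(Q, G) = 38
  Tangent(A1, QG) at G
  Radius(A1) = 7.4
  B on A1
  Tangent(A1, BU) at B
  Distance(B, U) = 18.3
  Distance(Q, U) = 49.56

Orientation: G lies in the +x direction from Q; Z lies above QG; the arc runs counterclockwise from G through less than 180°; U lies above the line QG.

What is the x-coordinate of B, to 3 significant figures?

45.3

Checks: |ZB| = 7.400 ✓; ∠(ZB, BU) = 90.00° ✓; |BU| = 18.30 ✓; |QU| = 49.56 ✓.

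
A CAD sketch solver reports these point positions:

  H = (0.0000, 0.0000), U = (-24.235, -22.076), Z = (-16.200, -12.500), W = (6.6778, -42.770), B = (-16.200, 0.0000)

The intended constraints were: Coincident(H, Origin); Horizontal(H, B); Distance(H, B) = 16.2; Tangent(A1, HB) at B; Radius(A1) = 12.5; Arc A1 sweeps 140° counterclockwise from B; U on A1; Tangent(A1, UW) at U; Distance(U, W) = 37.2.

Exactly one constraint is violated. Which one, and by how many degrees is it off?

Tangent(A1, UW) at U — off by 6.20°.

H = (0.00, 0.00) ✓; H.y = 0.00, B.y = 0.00 ✓; |HB| = 16.20 ✓; ∠(ZB, BH) = 90.00° ✓; |ZB| = 12.50 ✓; bearing(Z→U) − bearing(Z→B) = 140.0° ✓; |ZU| = 12.50 ✓; ∠(ZU, UW) = 83.80° ✗; |UW| = 37.20 ✓.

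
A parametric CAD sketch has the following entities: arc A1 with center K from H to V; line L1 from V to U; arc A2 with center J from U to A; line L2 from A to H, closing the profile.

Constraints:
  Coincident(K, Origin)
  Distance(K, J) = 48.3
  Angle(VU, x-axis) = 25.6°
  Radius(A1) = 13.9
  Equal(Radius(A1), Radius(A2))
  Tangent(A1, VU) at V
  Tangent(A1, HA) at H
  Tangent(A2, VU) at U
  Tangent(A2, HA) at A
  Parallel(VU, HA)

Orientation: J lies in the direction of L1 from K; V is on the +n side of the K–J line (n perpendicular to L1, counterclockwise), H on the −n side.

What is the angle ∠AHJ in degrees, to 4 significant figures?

16.06°

The slot axis is L1's direction at 25.6°, so u = (cos 25.6°, sin 25.6°) = (0.9018, 0.4321) and n = (−sin 25.6°, cos 25.6°) = (-0.4321, 0.9018). K is at the origin and J lies 48.3 along u from K, so J = 48.3·u = (43.56, 20.87). Tangency of A1 to both parallel lines with radius 13.9 puts V and H at K ± 13.9·n: V = (-6.006, 12.54), H = (6.006, -12.54). Equal radii place U and A the same way about J: U = J + 13.9·n = (37.55, 33.41), A = J − 13.9·n = (49.56, 8.334). Then cos ∠AHJ = HA·HJ / (|HA||HJ|), giving 16.06°.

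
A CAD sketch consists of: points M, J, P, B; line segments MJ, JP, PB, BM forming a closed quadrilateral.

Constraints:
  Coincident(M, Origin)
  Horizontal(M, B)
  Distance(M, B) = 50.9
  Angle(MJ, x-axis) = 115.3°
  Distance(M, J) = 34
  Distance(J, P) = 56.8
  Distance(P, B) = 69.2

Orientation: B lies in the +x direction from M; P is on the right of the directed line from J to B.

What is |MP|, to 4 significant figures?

29.20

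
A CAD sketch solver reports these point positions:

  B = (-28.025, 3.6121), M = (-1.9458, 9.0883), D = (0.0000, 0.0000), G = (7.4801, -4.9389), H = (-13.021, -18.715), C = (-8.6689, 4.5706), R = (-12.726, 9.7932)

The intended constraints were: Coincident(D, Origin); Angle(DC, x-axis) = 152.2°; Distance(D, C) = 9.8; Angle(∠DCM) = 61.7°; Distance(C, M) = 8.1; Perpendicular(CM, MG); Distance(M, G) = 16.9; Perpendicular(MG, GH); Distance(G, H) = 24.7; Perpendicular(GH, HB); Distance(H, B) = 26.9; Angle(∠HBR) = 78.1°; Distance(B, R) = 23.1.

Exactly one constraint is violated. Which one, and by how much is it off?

Distance(B, R) = 23.1 — off by 6.60.

D = (0.00, 0.00) ✓; DC at 152.2° ✓; |DC| = 9.800 ✓; ∠DCM = 61.70° ✓; |CM| = 8.100 ✓; ∠(CM, MG) = 90.00° ✓; |MG| = 16.90 ✓; ∠(MG, GH) = 90.00° ✓; |GH| = 24.70 ✓; ∠(GH, HB) = 90.00° ✓; |HB| = 26.90 ✓; ∠HBR = 78.10° ✓; |BR| = 16.50 ✗.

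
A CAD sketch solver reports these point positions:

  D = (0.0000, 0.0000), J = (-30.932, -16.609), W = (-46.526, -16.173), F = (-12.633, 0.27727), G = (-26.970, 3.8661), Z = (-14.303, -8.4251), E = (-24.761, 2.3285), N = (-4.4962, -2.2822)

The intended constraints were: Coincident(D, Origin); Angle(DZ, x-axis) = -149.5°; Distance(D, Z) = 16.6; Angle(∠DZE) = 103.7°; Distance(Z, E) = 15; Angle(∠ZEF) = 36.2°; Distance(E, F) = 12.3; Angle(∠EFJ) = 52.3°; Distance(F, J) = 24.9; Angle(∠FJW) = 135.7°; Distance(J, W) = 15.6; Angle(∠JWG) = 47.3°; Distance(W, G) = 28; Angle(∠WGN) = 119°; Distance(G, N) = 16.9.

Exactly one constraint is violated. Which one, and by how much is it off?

Distance(G, N) = 16.9 — off by 6.40.

D = (0.00, 0.00) ✓; DZ at -149.5° ✓; |DZ| = 16.60 ✓; ∠DZE = 103.7° ✓; |ZE| = 15.00 ✓; ∠ZEF = 36.20° ✓; |EF| = 12.30 ✓; ∠EFJ = 52.30° ✓; |FJ| = 24.90 ✓; ∠FJW = 135.7° ✓; |JW| = 15.60 ✓; ∠JWG = 47.30° ✓; |WG| = 28.00 ✓; ∠WGN = 119.0° ✓; |GN| = 23.30 ✗.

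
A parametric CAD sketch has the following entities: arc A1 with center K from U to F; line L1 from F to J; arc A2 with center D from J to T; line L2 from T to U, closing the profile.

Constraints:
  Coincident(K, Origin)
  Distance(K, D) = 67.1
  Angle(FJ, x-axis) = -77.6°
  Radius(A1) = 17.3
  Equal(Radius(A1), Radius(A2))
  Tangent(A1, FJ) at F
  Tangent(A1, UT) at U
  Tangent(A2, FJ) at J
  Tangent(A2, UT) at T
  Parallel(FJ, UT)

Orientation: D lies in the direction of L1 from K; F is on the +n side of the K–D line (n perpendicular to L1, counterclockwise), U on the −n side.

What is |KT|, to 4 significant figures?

69.29

The slot axis is L1's direction at -77.6°, so u = (cos -77.6°, sin -77.6°) = (0.2147, -0.9767) and n = (−sin -77.6°, cos -77.6°) = (0.9767, 0.2147). K is at the origin and D lies 67.1 along u from K, so D = 67.1·u = (14.41, -65.53). Tangency of A1 to both parallel lines with radius 17.3 puts F and U at K ± 17.3·n: F = (16.90, 3.715), U = (-16.90, -3.715). Equal radii place J and T the same way about D: J = D + 17.3·n = (31.31, -61.82), T = D − 17.3·n = (-2.488, -69.25). Then |KT| = |T − K| = 69.29.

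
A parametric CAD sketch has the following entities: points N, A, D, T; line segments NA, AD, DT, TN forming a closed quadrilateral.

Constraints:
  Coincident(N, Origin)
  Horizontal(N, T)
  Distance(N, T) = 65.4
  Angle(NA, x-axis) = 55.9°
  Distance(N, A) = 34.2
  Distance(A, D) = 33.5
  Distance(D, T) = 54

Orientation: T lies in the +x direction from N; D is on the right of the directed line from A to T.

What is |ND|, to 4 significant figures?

12.35

N is at the origin; N and T share the same y with |NT| = 65.4 and T in +x, so T = (65.4, 0). NA runs at 55.9° with |NA| = 34.2, so A = (19.17, 28.32). D is determined by |AD| = 33.5 and |DT| = 54.0 together: it lies at the intersection of circle(A, 33.5) and circle(T, 54.0). With |AT| = 54.21, the foot of the radical line on AT is 10.56 from A and the perpendicular offset is √(33.5² − 10.56²) = 31.79. Taking the right-of-AT solution: D = (11.57, -4.306).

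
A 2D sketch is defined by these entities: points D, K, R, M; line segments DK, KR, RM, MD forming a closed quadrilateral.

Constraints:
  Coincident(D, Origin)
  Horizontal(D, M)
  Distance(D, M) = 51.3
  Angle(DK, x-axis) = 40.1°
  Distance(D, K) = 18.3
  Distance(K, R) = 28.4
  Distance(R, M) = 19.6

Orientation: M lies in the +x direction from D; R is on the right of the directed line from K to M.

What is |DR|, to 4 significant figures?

34.81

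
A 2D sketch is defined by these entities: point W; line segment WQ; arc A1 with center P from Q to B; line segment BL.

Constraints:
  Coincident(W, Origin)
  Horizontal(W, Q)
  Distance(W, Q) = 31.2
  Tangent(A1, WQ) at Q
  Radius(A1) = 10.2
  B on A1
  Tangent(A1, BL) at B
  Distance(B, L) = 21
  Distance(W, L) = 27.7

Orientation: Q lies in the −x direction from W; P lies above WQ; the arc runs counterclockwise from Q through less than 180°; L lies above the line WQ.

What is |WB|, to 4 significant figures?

22.77

Checks: |PB| = 10.20 ✓; ∠(PB, BL) = 90.00° ✓; |BL| = 21.00 ✓; |WL| = 27.70 ✓.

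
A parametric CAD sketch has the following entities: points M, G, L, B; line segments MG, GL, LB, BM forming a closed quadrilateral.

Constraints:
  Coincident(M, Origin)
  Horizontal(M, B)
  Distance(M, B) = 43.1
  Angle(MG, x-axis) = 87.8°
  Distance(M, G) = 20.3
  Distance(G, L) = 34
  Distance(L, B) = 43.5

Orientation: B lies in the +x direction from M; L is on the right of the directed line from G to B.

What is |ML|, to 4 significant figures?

13.82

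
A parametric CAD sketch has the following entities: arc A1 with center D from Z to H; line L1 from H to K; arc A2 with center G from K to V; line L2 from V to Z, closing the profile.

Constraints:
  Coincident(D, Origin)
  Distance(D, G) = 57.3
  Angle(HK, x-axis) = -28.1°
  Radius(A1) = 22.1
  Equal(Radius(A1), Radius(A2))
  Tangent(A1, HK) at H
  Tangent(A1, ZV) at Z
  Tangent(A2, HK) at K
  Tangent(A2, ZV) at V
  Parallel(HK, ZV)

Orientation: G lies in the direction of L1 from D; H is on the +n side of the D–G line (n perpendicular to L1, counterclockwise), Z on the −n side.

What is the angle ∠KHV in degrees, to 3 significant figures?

37.6°

The slot axis is L1's direction at -28.1°, so u = (cos -28.1°, sin -28.1°) = (0.882, -0.471) and n = (−sin -28.1°, cos -28.1°) = (0.471, 0.882). D is at the origin and G lies 57.3 along u from D, so G = 57.3·u = (50.5, -27.0). Tangency of A1 to both parallel lines with radius 22.1 puts H and Z at D ± 22.1·n: H = (10.4, 19.5), Z = (-10.4, -19.5). Equal radii place K and V the same way about G: K = G + 22.1·n = (61.0, -7.49), V = G − 22.1·n = (40.1, -46.5). Then cos ∠KHV = HK·HV / (|HK||HV|), giving 37.6°.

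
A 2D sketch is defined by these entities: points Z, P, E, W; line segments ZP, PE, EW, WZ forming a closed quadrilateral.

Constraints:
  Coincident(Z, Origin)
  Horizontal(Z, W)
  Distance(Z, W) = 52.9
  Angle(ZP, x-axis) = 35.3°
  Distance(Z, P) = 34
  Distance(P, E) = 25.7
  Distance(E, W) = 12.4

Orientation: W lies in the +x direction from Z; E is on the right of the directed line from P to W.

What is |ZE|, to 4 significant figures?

40.84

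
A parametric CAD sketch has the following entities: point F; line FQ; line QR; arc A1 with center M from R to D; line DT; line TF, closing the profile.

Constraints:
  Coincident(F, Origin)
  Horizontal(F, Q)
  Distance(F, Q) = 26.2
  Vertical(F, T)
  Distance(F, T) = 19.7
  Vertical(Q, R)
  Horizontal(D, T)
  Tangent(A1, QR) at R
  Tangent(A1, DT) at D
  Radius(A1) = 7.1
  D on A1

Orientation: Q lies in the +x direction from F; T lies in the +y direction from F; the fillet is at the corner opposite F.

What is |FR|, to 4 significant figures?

29.07

The virtual corner opposite F is at (26.20, 19.70). The tangent condition forces MR to be normal to QR and A1 meets DT tangentially, so MD is at right angles to DT, with radius 7.1, so the center M sits 7.1 in from both sides at M = (19.10, 12.60). That places the tangent points at R = (26.20, 12.60) on QR and D = (19.10, 19.70) on DT. Then |FR| = |R − F| = 29.07.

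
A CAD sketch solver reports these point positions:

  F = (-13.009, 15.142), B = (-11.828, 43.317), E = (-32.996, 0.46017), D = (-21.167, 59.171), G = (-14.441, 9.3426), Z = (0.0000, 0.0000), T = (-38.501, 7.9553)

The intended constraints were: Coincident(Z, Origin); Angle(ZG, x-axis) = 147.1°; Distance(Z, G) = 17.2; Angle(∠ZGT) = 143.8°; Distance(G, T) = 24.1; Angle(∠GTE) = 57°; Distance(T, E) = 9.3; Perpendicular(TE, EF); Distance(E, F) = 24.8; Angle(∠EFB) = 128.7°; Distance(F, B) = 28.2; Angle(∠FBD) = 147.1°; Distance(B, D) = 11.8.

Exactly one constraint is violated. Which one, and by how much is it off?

Distance(B, D) = 11.8 — off by 6.60.

Z = (0.00, 0.00) ✓; ZG at 147.1° ✓; |ZG| = 17.20 ✓; ∠ZGT = 143.8° ✓; |GT| = 24.10 ✓; ∠GTE = 57.00° ✓; |TE| = 9.300 ✓; ∠(TE, EF) = 90.00° ✓; |EF| = 24.80 ✓; ∠EFB = 128.7° ✓; |FB| = 28.20 ✓; ∠FBD = 147.1° ✓; |BD| = 18.40 ✗.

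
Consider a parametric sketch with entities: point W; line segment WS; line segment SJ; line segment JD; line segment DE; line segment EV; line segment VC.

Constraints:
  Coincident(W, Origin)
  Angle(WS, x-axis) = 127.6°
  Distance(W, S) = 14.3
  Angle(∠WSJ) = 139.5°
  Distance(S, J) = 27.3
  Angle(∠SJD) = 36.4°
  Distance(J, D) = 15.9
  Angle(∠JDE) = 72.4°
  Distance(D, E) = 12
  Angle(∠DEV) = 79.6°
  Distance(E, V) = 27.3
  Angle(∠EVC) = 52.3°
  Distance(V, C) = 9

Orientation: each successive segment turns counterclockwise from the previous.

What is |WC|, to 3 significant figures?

44.7

∠DEV = 79.6° gives EV at 160° from the x-axis; with |EV| = 27.3, V = (-44.3, 24.9). ∠EVC = 52.3° gives VC at -72.6° from the x-axis; with |VC| = 9.0, C = (-41.6, 16.3). Then |WC| = |C − W| = 44.7.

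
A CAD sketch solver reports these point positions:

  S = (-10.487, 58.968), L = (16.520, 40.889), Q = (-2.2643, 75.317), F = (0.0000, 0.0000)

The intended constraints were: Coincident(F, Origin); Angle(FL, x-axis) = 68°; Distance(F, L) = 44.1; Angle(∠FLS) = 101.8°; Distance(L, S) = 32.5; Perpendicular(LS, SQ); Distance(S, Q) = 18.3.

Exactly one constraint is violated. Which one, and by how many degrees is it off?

Perpendicular(LS, SQ) — off by 7.10°.

F = (0.00, 0.00) ✓; FL at 68.00° ✓; |FL| = 44.10 ✓; ∠FLS = 101.8° ✓; |LS| = 32.50 ✓; ∠(LS, SQ) = 82.90° ✗; |SQ| = 18.30 ✓.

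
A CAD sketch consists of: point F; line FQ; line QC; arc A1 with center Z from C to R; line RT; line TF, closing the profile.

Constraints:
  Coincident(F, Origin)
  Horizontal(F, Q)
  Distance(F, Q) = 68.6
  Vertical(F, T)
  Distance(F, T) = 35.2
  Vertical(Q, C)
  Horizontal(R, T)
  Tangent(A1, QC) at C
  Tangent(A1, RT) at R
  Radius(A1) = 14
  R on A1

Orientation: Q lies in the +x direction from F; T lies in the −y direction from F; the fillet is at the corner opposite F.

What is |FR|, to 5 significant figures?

64.963

F is at the origin; F and Q share the same y with |FQ| = 68.6 and Q on the +x side, so Q = (68.600, 0.0000). FT is vertical with |FT| = 35.2 and T on the −y side, so T = (0.0000, -35.200). The virtual corner opposite F is at (68.600, -35.200). The tangent condition forces ZC to be normal to QC and the tangent condition forces ZR to be normal to RT, with radius 14.0, so the center Z sits 14.0 in from both sides at Z = (54.600, -21.200). That places the tangent points at C = (68.600, -21.200) on QC and R = (54.600, -35.200) on RT. Then |FR| = |R − F| = 64.963.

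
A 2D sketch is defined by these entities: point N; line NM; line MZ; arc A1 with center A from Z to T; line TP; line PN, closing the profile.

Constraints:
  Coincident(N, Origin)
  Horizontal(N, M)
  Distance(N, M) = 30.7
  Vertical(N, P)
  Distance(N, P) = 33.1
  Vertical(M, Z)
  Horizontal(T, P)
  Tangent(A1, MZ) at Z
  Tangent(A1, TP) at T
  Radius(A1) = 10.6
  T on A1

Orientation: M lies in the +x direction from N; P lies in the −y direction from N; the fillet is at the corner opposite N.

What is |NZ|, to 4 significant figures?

38.06

N is at the origin; N and M share the same y with |NM| = 30.7 and M on the +x side, so M = (30.70, 0.000). N and P share the same x with |NP| = 33.1 and P on the −y side, so P = (0.000, -33.10). The virtual corner opposite N is at (30.70, -33.10). A1 meets MZ tangentially, so AZ is at right angles to MZ and tangency of A1 to TP means the radius AT is perpendicular to TP, with radius 10.6, so the center A sits 10.6 in from both sides at A = (20.10, -22.50). That places the tangent points at Z = (30.70, -22.50) on MZ and T = (20.10, -33.10) on TP. Then |NZ| = |Z − N| = 38.06.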